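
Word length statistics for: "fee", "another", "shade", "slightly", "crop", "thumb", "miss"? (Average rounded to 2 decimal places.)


Lengths: "fee"=3, "another"=7, "shade"=5, "slightly"=8, "crop"=4, "thumb"=5, "miss"=4
Sum = 36, Count = 7
Average = 36/7 = 5.14
= avg=5.14, min=3, max=8


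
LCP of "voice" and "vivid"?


Word 1: "voice"
Word 2: "vivid"
Comparing from start:
  Pos 0: 'v' == 'v'
  Pos 1: 'o' != 'i' (stop)
LCP = "v" (length 1)


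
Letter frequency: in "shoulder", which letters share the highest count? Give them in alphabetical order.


Word: "shoulder"
Letter counts:
  'd': 1
  'e': 1
  'h': 1
  'l': 1
  'o': 1
  'r': 1
  's': 1
  'u': 1
Maximum count = 1
Most frequent = 'd', 'e', 'h', 'l', 'o', 'r', 's', 'u' (1 time each)


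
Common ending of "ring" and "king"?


Word 1: "ring"
Word 2: "king"
Comparing from end:
  Pos -1: 'g' == 'g'
  Pos -2: 'n' == 'n'
  Pos -3: 'i' == 'i'
  Pos -4: 'r' != 'k' (stop)
LCS = "ing" (length 3)


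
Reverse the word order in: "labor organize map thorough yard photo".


Original: "labor organize map thorough yard photo"
Words (1..n): labor | organize | map | thorough | yard | photo
Reversed (n..1): photo | yard | thorough | map | organize | labor
Result = "photo yard thorough map organize labor"


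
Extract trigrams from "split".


Word: "split" (length 5)
Number of trigrams = 5 - 3 + 1 = 3
  Position 0: "spl"
  Position 1: "pli"
  Position 2: "lit"
Trigrams = "spl", "pli", "lit"


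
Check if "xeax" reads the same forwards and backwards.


Word: "xeax"
Reversed: "xaex"
Forward == Backward? xeax != xaex
Palindrome = No


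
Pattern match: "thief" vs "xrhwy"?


Pattern of "thief": [0, 1, 2, 3, 4]
Pattern of "xrhwy": [0, 1, 2, 3, 4]
Patterns match
Same pattern = Yes


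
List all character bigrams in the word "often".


Word: "often" (length 5)
Number of bigrams = 5 - 2 + 1 = 4
  Position 0: "of"
  Position 1: "ft"
  Position 2: "te"
  Position 3: "en"
Bigrams = "of", "ft", "te", "en"


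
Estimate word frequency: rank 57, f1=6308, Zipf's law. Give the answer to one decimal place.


Zipf's law: f(r) = f(1) / r
f(1) = 6308
f(57) = 6308 / 57
= 110.7 occurrences


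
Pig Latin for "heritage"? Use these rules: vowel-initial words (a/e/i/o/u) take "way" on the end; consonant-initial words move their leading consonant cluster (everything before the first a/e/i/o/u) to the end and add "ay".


Word: "heritage"
Starts with consonant(s) → move to end, add 'ay'
Consonant cluster: "h"
Pig Latin = "eritagehay"


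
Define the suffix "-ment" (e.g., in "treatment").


Suffix: -ment
Example: treatment = treat + -ment
Meaning = result of action


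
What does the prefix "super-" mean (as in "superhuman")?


Prefix: super-
As in: superhuman -> super- + human
Meaning = above / beyond


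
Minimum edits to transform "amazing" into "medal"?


Word 1: "amazing" (length 7)
Word 2: "medal" (length 5)
One optimal edit sequence (insert/delete/substitute each cost 1):
  1. delete 'a'  (+1)
  2. keep 'm'
  3. delete 'a'  (+1)
  4. substitute 'z' -> 'e'  (+1)
  5. substitute 'i' -> 'd'  (+1)
  6. substitute 'n' -> 'a'  (+1)
  7. substitute 'g' -> 'l'  (+1)
Total edit operations: 6
Edit distance = 6


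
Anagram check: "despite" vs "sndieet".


Word 1: "despite" → sorted: deeipst
Word 2: "sndieet" → sorted: deeinst
Same letters? deeipst != deeinst
Anagram = No


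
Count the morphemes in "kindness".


Word: "kindness"
Morphemes: kind / -ness
Each morpheme carries meaning
= 2 morphemes


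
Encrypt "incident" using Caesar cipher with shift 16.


Word: "incident"
Shift: 16
Each letter → (letter + shift) mod 26:
  'i' (8) + 16 = 24 → 'y'
  'n' (13) + 16 = 3 → 'd'
  'c' (2) + 16 = 18 → 's'
  'i' (8) + 16 = 24 → 'y'
  'd' (3) + 16 = 19 → 't'
  'e' (4) + 16 = 20 → 'u'
  'n' (13) + 16 = 3 → 'd'
  't' (19) + 16 = 9 → 'j'
Result = "ydsytudj"


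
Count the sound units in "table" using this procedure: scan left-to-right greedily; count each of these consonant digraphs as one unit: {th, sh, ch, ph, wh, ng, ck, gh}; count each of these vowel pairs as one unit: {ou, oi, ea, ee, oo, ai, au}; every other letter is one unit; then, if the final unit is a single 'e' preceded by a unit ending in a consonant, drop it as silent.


Word: "table" (5 letters)
Left-to-right scan:
  [1] 't' (letter)
  [2] 'a' (letter)
  [3] 'b' (letter)
  [4] 'l' (letter)
  [5] 'e' (letter)
Units from scan: 5
Final unit is 'e' after a consonant -> drop as silent (-1)
Sound units = 4 units


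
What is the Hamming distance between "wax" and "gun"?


Comparing character by character (same length = 3):
  Pos 0: 'w' vs 'g' !=
  Pos 1: 'a' vs 'u' !=
  Pos 2: 'x' vs 'n' !=
Hamming distance = 3


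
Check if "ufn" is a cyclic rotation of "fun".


Word: "fun", Candidate: "ufn"
Method: check if candidate is substring of word+word
"funfun" contains "ufn"? No
Is rotation = No


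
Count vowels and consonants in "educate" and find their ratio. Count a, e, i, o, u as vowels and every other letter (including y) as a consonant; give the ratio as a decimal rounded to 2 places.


Word: "educate"
Vowels (a,e,i,o,u): 4
Consonants: 3
Ratio = 4/3
= 1.33


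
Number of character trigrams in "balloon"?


Word: "balloon" (length 7)
Number of 3-grams = length - 3 + 1 = 7 - 3 + 1
= 5


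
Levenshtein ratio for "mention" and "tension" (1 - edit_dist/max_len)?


Word 1: "mention" (length 7)
Word 2: "tension" (length 7)
One optimal edit sequence:
  1. substitute 'm' -> 't'  (+1)
  2. keep 'e'
  3. keep 'n'
  4. substitute 't' -> 's'  (+1)
  5. keep 'i'
  6. keep 'o'
  7. keep 'n'
Edit distance = 2
Max length = max(7, 7) = 7
Similarity = 1 - 2/7
= 0.7143


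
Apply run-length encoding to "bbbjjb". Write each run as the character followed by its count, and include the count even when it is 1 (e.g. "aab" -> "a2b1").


String: "bbbjjb"
Scanning for consecutive runs:
  'b' x 3
  'j' x 2
  'b' x 1
RLE = "b3j2b1"


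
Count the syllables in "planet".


Word: "planet"
Syllable breakdown: plan · et
Counting: 2 parts
= 2 syllables


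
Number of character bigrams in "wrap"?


Word: "wrap" (length 4)
Number of 2-grams = length - 2 + 1 = 4 - 2 + 1
= 3


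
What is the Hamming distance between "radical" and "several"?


Comparing character by character (same length = 7):
  Pos 0: 'r' vs 's' !=
  Pos 1: 'a' vs 'e' !=
  Pos 2: 'd' vs 'v' !=
  Pos 3: 'i' vs 'e' !=
  Pos 4: 'c' vs 'r' !=
  Pos 5: 'a' vs 'a' =
  Pos 6: 'l' vs 'l' =
Hamming distance = 5


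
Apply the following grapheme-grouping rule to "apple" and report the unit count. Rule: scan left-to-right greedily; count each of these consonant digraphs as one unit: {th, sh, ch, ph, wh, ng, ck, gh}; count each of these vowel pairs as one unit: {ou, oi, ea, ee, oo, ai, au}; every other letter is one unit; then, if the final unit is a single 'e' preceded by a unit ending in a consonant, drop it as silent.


Word: "apple" (5 letters)
Left-to-right scan:
  1. 'a' (letter)
  2. 'p' (letter)
  3. 'p' (letter)
  4. 'l' (letter)
  5. 'e' (letter)
Units from scan: 5
Final unit is 'e' after a consonant -> drop as silent (-1)
Sound units = 4 units


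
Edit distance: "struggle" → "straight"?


Word 1: "struggle" (length 8)
Word 2: "straight" (length 8)
One optimal edit sequence (insert/delete/substitute each cost 1):
  1. keep 's'
  2. keep 't'
  3. keep 'r'
  4. substitute 'u' -> 'a'  (+1)
  5. substitute 'g' -> 'i'  (+1)
  6. keep 'g'
  7. substitute 'l' -> 'h'  (+1)
  8. substitute 'e' -> 't'  (+1)
Total edit operations: 4
Edit distance = 4


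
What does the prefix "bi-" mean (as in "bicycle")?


Prefix: bi-
Example: bicycle (bi- + cycle)
Meaning = two


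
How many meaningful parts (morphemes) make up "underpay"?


Word: "underpay"
Morphemes: under- / pay
Each morpheme carries meaning
= 2 morphemes


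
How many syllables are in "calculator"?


Word: "calculator"
Syllable breakdown: cal · cu · la · tor
Counting: 4 parts
= 4 syllables


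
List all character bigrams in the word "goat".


Word: "goat" (length 4)
Number of bigrams = 4 - 2 + 1 = 3
  Position 0: "go"
  Position 1: "oa"
  Position 2: "at"
Bigrams = "go", "oa", "at"


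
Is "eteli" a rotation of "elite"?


Word: "elite", Candidate: "eteli"
Method: check if candidate is substring of word+word
"eliteelite" contains "eteli"? No
Is rotation = No


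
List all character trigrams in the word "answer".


Word: "answer" (length 6)
Number of trigrams = 6 - 3 + 1 = 4
  Position 0: "ans"
  Position 1: "nsw"
  Position 2: "swe"
  Position 3: "wer"
Trigrams = "ans", "nsw", "swe", "wer"


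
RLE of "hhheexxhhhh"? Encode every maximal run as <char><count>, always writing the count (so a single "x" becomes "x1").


String: "hhheexxhhhh"
Scanning for consecutive runs:
  'h' x 3
  'e' x 2
  'x' x 2
  'h' x 4
RLE = "h3e2x2h4"


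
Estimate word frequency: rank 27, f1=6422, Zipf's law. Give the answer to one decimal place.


Zipf's law: f(r) = f(1) / r
f(1) = 6422
f(27) = 6422 / 27
= 237.9 occurrences


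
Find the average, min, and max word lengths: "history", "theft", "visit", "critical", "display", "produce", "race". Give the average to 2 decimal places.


Lengths: "history"=7, "theft"=5, "visit"=5, "critical"=8, "display"=7, "produce"=7, "race"=4
Sum = 43, Count = 7
Average = 43/7 = 6.14
= avg=6.14, min=4, max=8


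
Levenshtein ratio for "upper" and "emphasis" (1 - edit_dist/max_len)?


Word 1: "upper" (length 5)
Word 2: "emphasis" (length 8)
One optimal edit sequence:
  1. insert 'e'  (+1)
  2. substitute 'u' -> 'm'  (+1)
  3. keep 'p'
  4. insert 'h'  (+1)
  5. insert 'a'  (+1)
  6. substitute 'p' -> 's'  (+1)
  7. substitute 'e' -> 'i'  (+1)
  8. substitute 'r' -> 's'  (+1)
Edit distance = 7
Max length = max(5, 8) = 8
Similarity = 1 - 7/8
= 0.1250


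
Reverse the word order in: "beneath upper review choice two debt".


Original: "beneath upper review choice two debt"
Words (1..n): beneath | upper | review | choice | two | debt
Reversed (n..1): debt | two | choice | review | upper | beneath
Result = "debt two choice review upper beneath"


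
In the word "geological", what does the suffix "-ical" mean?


Suffix: -ical
Example: geological (geology + -ical, with a spelling change)
Meaning = relating to


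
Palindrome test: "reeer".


Word: "reeer"
Reversed: "reeer"
Forward == Backward? reeer == reeer
Palindrome = Yes


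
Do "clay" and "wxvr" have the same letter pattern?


Pattern of "clay": [0, 1, 2, 3]
Pattern of "wxvr": [0, 1, 2, 3]
Patterns match
Same pattern = Yes


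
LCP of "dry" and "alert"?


Word 1: "dry"
Word 2: "alert"
Comparing from start:
  Pos 0: 'd' != 'a' (stop)
LCP = "" (length 0)


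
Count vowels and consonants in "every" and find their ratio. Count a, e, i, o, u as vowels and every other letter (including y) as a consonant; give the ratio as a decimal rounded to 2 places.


Word: "every"
Vowels (a,e,i,o,u): 2
Consonants: 3
Ratio = 2/3
= 0.67


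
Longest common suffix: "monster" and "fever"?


Word 1: "monster"
Word 2: "fever"
Comparing from end:
  Pos -1: 'r' == 'r'
  Pos -2: 'e' == 'e'
  Pos -3: 't' != 'v' (stop)
LCS = "er" (length 2)


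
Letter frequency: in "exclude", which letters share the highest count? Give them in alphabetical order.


Word: "exclude"
Letter counts:
  'c': 1
  'd': 1
  'e': 2
  'l': 1
  'u': 1
  'x': 1
Maximum count = 2
Most frequent = 'e' (2 times each)


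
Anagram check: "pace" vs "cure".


Word 1: "pace" → sorted: acep
Word 2: "cure" → sorted: ceru
Same letters? acep != ceru
Anagram = No


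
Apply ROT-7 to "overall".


Word: "overall"
Shift: 7
Each letter → (letter + shift) mod 26:
  'o' (14) + 7 = 21 → 'v'
  'v' (21) + 7 = 2 → 'c'
  'e' (4) + 7 = 11 → 'l'
  'r' (17) + 7 = 24 → 'y'
  'a' (0) + 7 = 7 → 'h'
  'l' (11) + 7 = 18 → 's'
  'l' (11) + 7 = 18 → 's'
Result = "vclyhss"


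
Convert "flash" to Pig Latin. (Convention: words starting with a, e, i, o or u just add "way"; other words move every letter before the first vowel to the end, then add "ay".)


Word: "flash"
Starts with consonant(s) → move to end, add 'ay'
Consonant cluster: "fl"
Pig Latin = "ashflay"


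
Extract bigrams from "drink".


Word: "drink" (length 5)
Number of bigrams = 5 - 2 + 1 = 4
  Position 0: "dr"
  Position 1: "ri"
  Position 2: "in"
  Position 3: "nk"
Bigrams = "dr", "ri", "in", "nk"


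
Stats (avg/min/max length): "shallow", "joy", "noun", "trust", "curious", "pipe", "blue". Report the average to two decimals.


Lengths: "shallow"=7, "joy"=3, "noun"=4, "trust"=5, "curious"=7, "pipe"=4, "blue"=4
Sum = 34, Count = 7
Average = 34/7 = 4.86
= avg=4.86, min=3, max=7


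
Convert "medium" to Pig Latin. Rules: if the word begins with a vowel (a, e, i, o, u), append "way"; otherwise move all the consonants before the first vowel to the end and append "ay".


Word: "medium"
Starts with consonant(s) → move to end, add 'ay'
Consonant cluster: "m"
Pig Latin = "ediummay"


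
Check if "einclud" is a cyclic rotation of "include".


Word: "include", Candidate: "einclud"
Method: check if candidate is substring of word+word
"includeinclude" contains "einclud"? Yes
Is rotation = Yes


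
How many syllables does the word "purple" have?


Word: "purple"
Syllable breakdown: pur · ple
Counting: 2 parts
= 2 syllables


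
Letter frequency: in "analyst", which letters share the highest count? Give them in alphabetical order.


Word: "analyst"
Letter counts:
  'a': 2
  'l': 1
  'n': 1
  's': 1
  't': 1
  'y': 1
Maximum count = 2
Most frequent = 'a' (2 times each)


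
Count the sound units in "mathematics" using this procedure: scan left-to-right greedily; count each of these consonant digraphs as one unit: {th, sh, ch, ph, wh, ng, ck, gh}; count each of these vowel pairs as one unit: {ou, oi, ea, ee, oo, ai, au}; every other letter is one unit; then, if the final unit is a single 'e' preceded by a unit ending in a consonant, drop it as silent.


Word: "mathematics" (11 letters)
Left-to-right scan:
  1. 'm' (letter)
  2. 'a' (letter)
  3. 'th' (digraph)
  4. 'e' (letter)
  5. 'm' (letter)
  6. 'a' (letter)
  7. 't' (letter)
  8. 'i' (letter)
  9. 'c' (letter)
  10. 's' (letter)
Units from scan: 10
Sound units = 10 units


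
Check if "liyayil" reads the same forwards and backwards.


Word: "liyayil"
Reversed: "liyayil"
Forward == Backward? liyayil == liyayil
Palindrome = Yes


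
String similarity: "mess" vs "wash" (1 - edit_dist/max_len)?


Word 1: "mess" (length 4)
Word 2: "wash" (length 4)
One optimal edit sequence:
  1. substitute 'm' -> 'w'  (+1)
  2. substitute 'e' -> 'a'  (+1)
  3. keep 's'
  4. substitute 's' -> 'h'  (+1)
Edit distance = 3
Max length = max(4, 4) = 4
Similarity = 1 - 3/4
= 0.2500


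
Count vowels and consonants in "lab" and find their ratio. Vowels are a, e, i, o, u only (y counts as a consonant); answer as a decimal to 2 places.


Word: "lab"
Vowels (a,e,i,o,u): 1
Consonants: 2
Ratio = 1/2
= 0.50


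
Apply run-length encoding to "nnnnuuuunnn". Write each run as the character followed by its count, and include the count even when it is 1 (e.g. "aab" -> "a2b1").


String: "nnnnuuuunnn"
Scanning for consecutive runs:
  'n' x 4
  'u' x 4
  'n' x 3
RLE = "n4u4n3"


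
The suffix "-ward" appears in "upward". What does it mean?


Suffix: -ward
Example: upward = up + -ward
Meaning = in the direction of


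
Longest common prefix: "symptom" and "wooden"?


Word 1: "symptom"
Word 2: "wooden"
Comparing from start:
  Pos 0: 's' != 'w' (stop)
LCP = "" (length 0)


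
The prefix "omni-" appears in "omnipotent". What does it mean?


Prefix: omni-
Example: omnipotent (omni- + potent)
Meaning = all


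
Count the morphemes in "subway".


Word: "subway"
Morphemes: sub- + way
Each morpheme carries meaning
= 2 morphemes


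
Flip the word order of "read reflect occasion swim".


Original: "read reflect occasion swim"
Words (1..n): read | reflect | occasion | swim
Reversed (n..1): swim | occasion | reflect | read
Result = "swim occasion reflect read"


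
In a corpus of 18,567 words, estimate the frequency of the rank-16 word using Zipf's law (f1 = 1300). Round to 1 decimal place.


Zipf's law: f(r) = f(1) / r
f(1) = 1300
f(16) = 1300 / 16
= 81.3 occurrences


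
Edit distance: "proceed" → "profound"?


Word 1: "proceed" (length 7)
Word 2: "profound" (length 8)
One optimal edit sequence (insert/delete/substitute each cost 1):
  1. keep 'p'
  2. keep 'r'
  3. keep 'o'
  4. insert 'f'  (+1)
  5. substitute 'c' -> 'o'  (+1)
  6. substitute 'e' -> 'u'  (+1)
  7. substitute 'e' -> 'n'  (+1)
  8. keep 'd'
Total edit operations: 4
Edit distance = 4


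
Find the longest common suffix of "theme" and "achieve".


Word 1: "theme"
Word 2: "achieve"
Comparing from end:
  Pos -1: 'e' == 'e'
  Pos -2: 'm' != 'v' (stop)
LCS = "e" (length 1)


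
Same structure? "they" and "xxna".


Pattern of "they": [0, 1, 2, 3]
Pattern of "xxna": [0, 0, 1, 2]
Patterns do not match
Same pattern = No


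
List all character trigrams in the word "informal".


Word: "informal" (length 8)
Number of trigrams = 8 - 3 + 1 = 6
  Position 0: "inf"
  Position 1: "nfo"
  Position 2: "for"
  Position 3: "orm"
  Position 4: "rma"
  Position 5: "mal"
Trigrams = "inf", "nfo", "for", "orm", "rma", "mal"


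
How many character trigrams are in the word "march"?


Word: "march" (length 5)
Number of 3-grams = length - 3 + 1 = 5 - 3 + 1
= 3


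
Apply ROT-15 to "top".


Word: "top"
Shift: 15
Each letter → (letter + shift) mod 26:
  't' (19) + 15 = 8 → 'i'
  'o' (14) + 15 = 3 → 'd'
  'p' (15) + 15 = 4 → 'e'
Result = "ide"


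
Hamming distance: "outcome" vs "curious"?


Comparing character by character (same length = 7):
  Pos 0: 'o' vs 'c' !=
  Pos 1: 'u' vs 'u' =
  Pos 2: 't' vs 'r' !=
  Pos 3: 'c' vs 'i' !=
  Pos 4: 'o' vs 'o' =
  Pos 5: 'm' vs 'u' !=
  Pos 6: 'e' vs 's' !=
Hamming distance = 5


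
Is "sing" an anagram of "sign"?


Word 1: "sign" → sorted: gins
Word 2: "sing" → sorted: gins
Same letters? gins == gins
Anagram = Yes


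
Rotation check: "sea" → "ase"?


Word: "sea", Candidate: "ase"
Method: check if candidate is substring of word+word
"seasea" contains "ase"? Yes
Is rotation = Yes


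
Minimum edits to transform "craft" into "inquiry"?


Word 1: "craft" (length 5)
Word 2: "inquiry" (length 7)
One optimal edit sequence (insert/delete/substitute each cost 1):
  1. insert 'i'  (+1)
  2. insert 'n'  (+1)
  3. substitute 'c' -> 'q'  (+1)
  4. substitute 'r' -> 'u'  (+1)
  5. substitute 'a' -> 'i'  (+1)
  6. substitute 'f' -> 'r'  (+1)
  7. substitute 't' -> 'y'  (+1)
Total edit operations: 7
Edit distance = 7


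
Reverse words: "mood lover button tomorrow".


Original: "mood lover button tomorrow"
Words (1..n): mood | lover | button | tomorrow
Reversed (n..1): tomorrow | button | lover | mood
Result = "tomorrow button lover mood"


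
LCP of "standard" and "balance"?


Word 1: "standard"
Word 2: "balance"
Comparing from start:
  Pos 0: 's' != 'b' (stop)
LCP = "" (length 0)


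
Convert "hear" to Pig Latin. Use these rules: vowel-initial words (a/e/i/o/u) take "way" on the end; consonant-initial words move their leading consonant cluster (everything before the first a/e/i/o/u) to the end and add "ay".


Word: "hear"
Starts with consonant(s) → move to end, add 'ay'
Consonant cluster: "h"
Pig Latin = "earhay"


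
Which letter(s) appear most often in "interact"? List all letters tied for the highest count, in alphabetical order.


Word: "interact"
Letter counts:
  'a': 1
  'c': 1
  'e': 1
  'i': 1
  'n': 1
  'r': 1
  't': 2
Maximum count = 2
Most frequent = 't' (2 times each)


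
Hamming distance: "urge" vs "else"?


Comparing character by character (same length = 4):
  Pos 0: 'u' vs 'e' !=
  Pos 1: 'r' vs 'l' !=
  Pos 2: 'g' vs 's' !=
  Pos 3: 'e' vs 'e' =
Hamming distance = 3


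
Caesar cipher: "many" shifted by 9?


Word: "many"
Shift: 9
Each letter → (letter + shift) mod 26:
  'm' (12) + 9 = 21 → 'v'
  'a' (0) + 9 = 9 → 'j'
  'n' (13) + 9 = 22 → 'w'
  'y' (24) + 9 = 7 → 'h'
Result = "vjwh"


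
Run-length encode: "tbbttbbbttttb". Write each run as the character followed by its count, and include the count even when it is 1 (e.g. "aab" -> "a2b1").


String: "tbbttbbbttttb"
Scanning for consecutive runs:
  't' x 1
  'b' x 2
  't' x 2
  'b' x 3
  't' x 4
  'b' x 1
RLE = "t1b2t2b3t4b1"


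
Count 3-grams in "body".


Word: "body" (length 4)
Number of 3-grams = length - 3 + 1 = 4 - 3 + 1
= 2


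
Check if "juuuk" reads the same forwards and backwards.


Word: "juuuk"
Reversed: "kuuuj"
Forward == Backward? juuuk != kuuuj
Palindrome = No


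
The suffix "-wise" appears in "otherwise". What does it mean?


Suffix: -wise
As in: otherwise -> other + -wise
Meaning = in the manner of


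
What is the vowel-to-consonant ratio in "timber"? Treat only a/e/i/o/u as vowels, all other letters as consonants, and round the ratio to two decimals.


Word: "timber"
Vowels (a,e,i,o,u): 2
Consonants: 4
Ratio = 2/4
= 0.50


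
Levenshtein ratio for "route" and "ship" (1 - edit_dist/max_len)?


Word 1: "route" (length 5)
Word 2: "ship" (length 4)
One optimal edit sequence:
  1. delete 'r'  (+1)
  2. substitute 'o' -> 's'  (+1)
  3. substitute 'u' -> 'h'  (+1)
  4. substitute 't' -> 'i'  (+1)
  5. substitute 'e' -> 'p'  (+1)
Edit distance = 5
Max length = max(5, 4) = 5
Similarity = 1 - 5/5
= 0.0000


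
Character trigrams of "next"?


Word: "next" (length 4)
Number of trigrams = 4 - 3 + 1 = 2
  Position 0: "nex"
  Position 1: "ext"
Trigrams = "nex", "ext"


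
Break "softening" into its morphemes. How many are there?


Word: "softening"
Morphemes: soft / -en / -ing
Each morpheme carries meaning
= 3 morphemes


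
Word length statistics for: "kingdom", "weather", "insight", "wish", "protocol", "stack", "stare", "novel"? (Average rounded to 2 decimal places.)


Lengths: "kingdom"=7, "weather"=7, "insight"=7, "wish"=4, "protocol"=8, "stack"=5, "stare"=5, "novel"=5
Sum = 48, Count = 8
Average = 48/8 = 6.00
= avg=6.00, min=4, max=8


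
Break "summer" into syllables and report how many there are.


Word: "summer"
Syllable breakdown: sum · mer
Counting: 2 parts
= 2 syllables


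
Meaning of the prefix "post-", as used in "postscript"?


Prefix: post-
As in: postscript -> post- + script
Meaning = after


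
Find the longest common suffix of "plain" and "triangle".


Word 1: "plain"
Word 2: "triangle"
Comparing from end:
  Pos -1: 'n' != 'e' (stop)
LCS = "" (length 0)


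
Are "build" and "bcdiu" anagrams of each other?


Word 1: "build" → sorted: bdilu
Word 2: "bcdiu" → sorted: bcdiu
Same letters? bdilu != bcdiu
Anagram = No


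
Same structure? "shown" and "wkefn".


Pattern of "shown": [0, 1, 2, 3, 4]
Pattern of "wkefn": [0, 1, 2, 3, 4]
Patterns match
Same pattern = Yes


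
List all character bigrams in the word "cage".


Word: "cage" (length 4)
Number of bigrams = 4 - 2 + 1 = 3
  Position 0: "ca"
  Position 1: "ag"
  Position 2: "ge"
Bigrams = "ca", "ag", "ge"


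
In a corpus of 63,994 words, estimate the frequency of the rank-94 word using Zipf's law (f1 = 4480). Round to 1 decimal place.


Zipf's law: f(r) = f(1) / r
f(1) = 4480
f(94) = 4480 / 94
= 47.7 occurrences


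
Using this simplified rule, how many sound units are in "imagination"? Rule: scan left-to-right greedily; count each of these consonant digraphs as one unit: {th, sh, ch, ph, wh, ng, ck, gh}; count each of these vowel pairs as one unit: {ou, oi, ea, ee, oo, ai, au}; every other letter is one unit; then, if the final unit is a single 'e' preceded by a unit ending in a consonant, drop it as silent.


Word: "imagination" (11 letters)
Left-to-right scan:
  [1] 'i' (letter)
  [2] 'm' (letter)
  [3] 'a' (letter)
  [4] 'g' (letter)
  [5] 'i' (letter)
  [6] 'n' (letter)
  [7] 'a' (letter)
  [8] 't' (letter)
  [9] 'i' (letter)
  [10] 'o' (letter)
  [11] 'n' (letter)
Units from scan: 11
Sound units = 11 units


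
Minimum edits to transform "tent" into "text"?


Word 1: "tent" (length 4)
Word 2: "text" (length 4)
One optimal edit sequence (insert/delete/substitute each cost 1):
  1. keep 't'
  2. keep 'e'
  3. substitute 'n' -> 'x'  (+1)
  4. keep 't'
Total edit operations: 1
Edit distance = 1


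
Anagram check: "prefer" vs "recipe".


Word 1: "prefer" → sorted: eefprr
Word 2: "recipe" → sorted: ceeipr
Same letters? eefprr != ceeipr
Anagram = No


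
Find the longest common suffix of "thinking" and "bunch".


Word 1: "thinking"
Word 2: "bunch"
Comparing from end:
  Pos -1: 'g' != 'h' (stop)
LCS = "" (length 0)


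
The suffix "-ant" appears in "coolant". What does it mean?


Suffix: -ant
Example: coolant (cool + -ant)
Meaning = one who / that which


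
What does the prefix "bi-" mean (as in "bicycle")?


Prefix: bi-
Example: bicycle = bi- + cycle
Meaning = two


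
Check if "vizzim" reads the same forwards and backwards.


Word: "vizzim"
Reversed: "mizziv"
Forward == Backward? vizzim != mizziv
Palindrome = No


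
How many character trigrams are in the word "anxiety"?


Word: "anxiety" (length 7)
Number of 3-grams = length - 3 + 1 = 7 - 3 + 1
= 5


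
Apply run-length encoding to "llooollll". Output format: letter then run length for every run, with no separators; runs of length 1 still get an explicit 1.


String: "llooollll"
Scanning for consecutive runs:
  'l' x 2
  'o' x 3
  'l' x 4
RLE = "l2o3l4"


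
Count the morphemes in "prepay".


Word: "prepay"
Morphemes: pre- / pay
Each morpheme carries meaning
= 2 morphemes


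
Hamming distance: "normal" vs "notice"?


Comparing character by character (same length = 6):
  Pos 0: 'n' vs 'n' =
  Pos 1: 'o' vs 'o' =
  Pos 2: 'r' vs 't' !=
  Pos 3: 'm' vs 'i' !=
  Pos 4: 'a' vs 'c' !=
  Pos 5: 'l' vs 'e' !=
Hamming distance = 4


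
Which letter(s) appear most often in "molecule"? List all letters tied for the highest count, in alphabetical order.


Word: "molecule"
Letter counts:
  'c': 1
  'e': 2
  'l': 2
  'm': 1
  'o': 1
  'u': 1
Maximum count = 2
Most frequent = 'e', 'l' (2 times each)


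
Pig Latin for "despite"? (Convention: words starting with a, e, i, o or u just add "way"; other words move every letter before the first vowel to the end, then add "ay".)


Word: "despite"
Starts with consonant(s) → move to end, add 'ay'
Consonant cluster: "d"
Pig Latin = "espiteday"


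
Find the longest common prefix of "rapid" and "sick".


Word 1: "rapid"
Word 2: "sick"
Comparing from start:
  Pos 0: 'r' != 's' (stop)
LCP = "" (length 0)


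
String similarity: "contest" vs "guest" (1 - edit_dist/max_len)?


Word 1: "contest" (length 7)
Word 2: "guest" (length 5)
One optimal edit sequence:
  1. delete 'c'  (+1)
  2. delete 'o'  (+1)
  3. substitute 'n' -> 'g'  (+1)
  4. substitute 't' -> 'u'  (+1)
  5. keep 'e'
  6. keep 's'
  7. keep 't'
Edit distance = 4
Max length = max(7, 5) = 7
Similarity = 1 - 4/7
= 0.4286


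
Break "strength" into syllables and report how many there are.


Word: "strength"
Syllable breakdown: strength
Counting: 1 part
= 1 syllable


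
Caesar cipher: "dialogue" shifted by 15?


Word: "dialogue"
Shift: 15
Each letter → (letter + shift) mod 26:
  'd' (3) + 15 = 18 → 's'
  'i' (8) + 15 = 23 → 'x'
  'a' (0) + 15 = 15 → 'p'
  'l' (11) + 15 = 0 → 'a'
  'o' (14) + 15 = 3 → 'd'
  'g' (6) + 15 = 21 → 'v'
  'u' (20) + 15 = 9 → 'j'
  'e' (4) + 15 = 19 → 't'
Result = "sxpadvjt"


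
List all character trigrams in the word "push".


Word: "push" (length 4)
Number of trigrams = 4 - 3 + 1 = 2
  Position 0: "pus"
  Position 1: "ush"
Trigrams = "pus", "ush"


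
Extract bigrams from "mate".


Word: "mate" (length 4)
Number of bigrams = 4 - 2 + 1 = 3
  Position 0: "ma"
  Position 1: "at"
  Position 2: "te"
Bigrams = "ma", "at", "te"


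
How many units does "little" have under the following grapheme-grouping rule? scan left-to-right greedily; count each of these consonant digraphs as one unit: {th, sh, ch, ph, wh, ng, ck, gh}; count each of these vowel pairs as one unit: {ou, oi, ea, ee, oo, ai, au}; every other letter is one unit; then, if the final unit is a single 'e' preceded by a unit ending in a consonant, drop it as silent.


Word: "little" (6 letters)
Left-to-right scan:
  1. 'l' (letter)
  2. 'i' (letter)
  3. 't' (letter)
  4. 't' (letter)
  5. 'l' (letter)
  6. 'e' (letter)
Units from scan: 6
Final unit is 'e' after a consonant -> drop as silent (-1)
Sound units = 5 units


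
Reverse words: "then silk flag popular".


Original: "then silk flag popular"
Words (1..n): then | silk | flag | popular
Reversed (n..1): popular | flag | silk | then
Result = "popular flag silk then"


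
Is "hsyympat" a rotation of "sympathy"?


Word: "sympathy", Candidate: "hsyympat"
Method: check if candidate is substring of word+word
"sympathysympathy" contains "hsyympat"? No
Is rotation = No


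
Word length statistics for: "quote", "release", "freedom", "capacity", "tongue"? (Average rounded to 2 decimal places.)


Lengths: "quote"=5, "release"=7, "freedom"=7, "capacity"=8, "tongue"=6
Sum = 33, Count = 5
Average = 33/5 = 6.60
= avg=6.60, min=5, max=8


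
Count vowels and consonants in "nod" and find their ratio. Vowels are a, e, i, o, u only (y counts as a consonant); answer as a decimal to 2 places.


Word: "nod"
Vowels (a,e,i,o,u): 1
Consonants: 2
Ratio = 1/2
= 0.50


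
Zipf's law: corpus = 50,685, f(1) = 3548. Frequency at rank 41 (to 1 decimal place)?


Zipf's law: f(r) = f(1) / r
f(1) = 3548
f(41) = 3548 / 41
= 86.5 occurrences


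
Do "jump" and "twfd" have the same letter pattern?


Pattern of "jump": [0, 1, 2, 3]
Pattern of "twfd": [0, 1, 2, 3]
Patterns match
Same pattern = Yes


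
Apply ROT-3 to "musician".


Word: "musician"
Shift: 3
Each letter → (letter + shift) mod 26:
  'm' (12) + 3 = 15 → 'p'
  'u' (20) + 3 = 23 → 'x'
  's' (18) + 3 = 21 → 'v'
  'i' (8) + 3 = 11 → 'l'
  'c' (2) + 3 = 5 → 'f'
  'i' (8) + 3 = 11 → 'l'
  'a' (0) + 3 = 3 → 'd'
  'n' (13) + 3 = 16 → 'q'
Result = "pxvlfldq"


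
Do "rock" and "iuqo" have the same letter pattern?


Pattern of "rock": [0, 1, 2, 3]
Pattern of "iuqo": [0, 1, 2, 3]
Patterns match
Same pattern = Yes


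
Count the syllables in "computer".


Word: "computer"
Syllable breakdown: com / pu / ter
Counting: 3 parts
= 3 syllables


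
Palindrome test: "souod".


Word: "souod"
Reversed: "douos"
Forward == Backward? souod != douos
Palindrome = No


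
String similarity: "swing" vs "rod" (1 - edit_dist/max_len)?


Word 1: "swing" (length 5)
Word 2: "rod" (length 3)
One optimal edit sequence:
  1. delete 's'  (+1)
  2. delete 'w'  (+1)
  3. substitute 'i' -> 'r'  (+1)
  4. substitute 'n' -> 'o'  (+1)
  5. substitute 'g' -> 'd'  (+1)
Edit distance = 5
Max length = max(5, 3) = 5
Similarity = 1 - 5/5
= 0.0000


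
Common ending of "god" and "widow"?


Word 1: "god"
Word 2: "widow"
Comparing from end:
  Pos -1: 'd' != 'w' (stop)
LCS = "" (length 0)


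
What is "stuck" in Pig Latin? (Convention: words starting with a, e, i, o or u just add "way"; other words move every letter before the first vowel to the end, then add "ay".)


Word: "stuck"
Starts with consonant(s) → move to end, add 'ay'
Consonant cluster: "st"
Pig Latin = "uckstay"


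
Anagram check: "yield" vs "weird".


Word 1: "yield" → sorted: deily
Word 2: "weird" → sorted: deirw
Same letters? deily != deirw
Anagram = No


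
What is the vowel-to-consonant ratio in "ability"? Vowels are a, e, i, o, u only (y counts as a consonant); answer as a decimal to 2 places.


Word: "ability"
Vowels (a,e,i,o,u): 3
Consonants: 4
Ratio = 3/4
= 0.75


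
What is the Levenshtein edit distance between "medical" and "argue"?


Word 1: "medical" (length 7)
Word 2: "argue" (length 5)
One optimal edit sequence (insert/delete/substitute each cost 1):
  1. delete 'm'  (+1)
  2. delete 'e'  (+1)
  3. substitute 'd' -> 'a'  (+1)
  4. substitute 'i' -> 'r'  (+1)
  5. substitute 'c' -> 'g'  (+1)
  6. substitute 'a' -> 'u'  (+1)
  7. substitute 'l' -> 'e'  (+1)
Total edit operations: 7
Edit distance = 7


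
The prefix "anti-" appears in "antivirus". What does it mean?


Prefix: anti-
Example: antivirus = anti- + virus
Meaning = against


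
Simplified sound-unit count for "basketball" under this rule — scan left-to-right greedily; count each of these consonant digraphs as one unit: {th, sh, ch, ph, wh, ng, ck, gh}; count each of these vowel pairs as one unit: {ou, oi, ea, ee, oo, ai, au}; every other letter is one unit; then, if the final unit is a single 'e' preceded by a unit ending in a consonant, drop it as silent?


Word: "basketball" (10 letters)
Left-to-right scan:
  (1) 'b' (letter)
  (2) 'a' (letter)
  (3) 's' (letter)
  (4) 'k' (letter)
  (5) 'e' (letter)
  (6) 't' (letter)
  (7) 'b' (letter)
  (8) 'a' (letter)
  (9) 'l' (letter)
  (10) 'l' (letter)
Units from scan: 10
Sound units = 10 units


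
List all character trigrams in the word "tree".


Word: "tree" (length 4)
Number of trigrams = 4 - 3 + 1 = 2
  Position 0: "tre"
  Position 1: "ree"
Trigrams = "tre", "ree"


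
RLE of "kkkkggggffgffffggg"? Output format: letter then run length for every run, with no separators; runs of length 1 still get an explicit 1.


String: "kkkkggggffgffffggg"
Scanning for consecutive runs:
  'k' x 4
  'g' x 4
  'f' x 2
  'g' x 1
  'f' x 4
  'g' x 3
RLE = "k4g4f2g1f4g3"


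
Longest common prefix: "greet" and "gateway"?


Word 1: "greet"
Word 2: "gateway"
Comparing from start:
  Pos 0: 'g' == 'g'
  Pos 1: 'r' != 'a' (stop)
LCP = "g" (length 1)


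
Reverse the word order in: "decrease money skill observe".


Original: "decrease money skill observe"
Words (1..n): decrease | money | skill | observe
Reversed (n..1): observe | skill | money | decrease
Result = "observe skill money decrease"


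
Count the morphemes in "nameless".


Word: "nameless"
Morphemes: name / -less
Each morpheme carries meaning
= 2 morphemes


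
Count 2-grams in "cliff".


Word: "cliff" (length 5)
Number of 2-grams = length - 2 + 1 = 5 - 2 + 1
= 4


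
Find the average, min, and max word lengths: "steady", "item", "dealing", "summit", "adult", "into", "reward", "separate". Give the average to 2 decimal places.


Lengths: "steady"=6, "item"=4, "dealing"=7, "summit"=6, "adult"=5, "into"=4, "reward"=6, "separate"=8
Sum = 46, Count = 8
Average = 46/8 = 5.75
= avg=5.75, min=4, max=8


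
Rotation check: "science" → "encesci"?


Word: "science", Candidate: "encesci"
Method: check if candidate is substring of word+word
"sciencescience" contains "encesci"? Yes
Is rotation = Yes


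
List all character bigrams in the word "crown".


Word: "crown" (length 5)
Number of bigrams = 5 - 2 + 1 = 4
  Position 0: "cr"
  Position 1: "ro"
  Position 2: "ow"
  Position 3: "wn"
Bigrams = "cr", "ro", "ow", "wn"


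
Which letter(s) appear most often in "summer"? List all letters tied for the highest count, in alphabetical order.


Word: "summer"
Letter counts:
  'e': 1
  'm': 2
  'r': 1
  's': 1
  'u': 1
Maximum count = 2
Most frequent = 'm' (2 times each)


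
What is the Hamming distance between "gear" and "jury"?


Comparing character by character (same length = 4):
  Pos 0: 'g' vs 'j' !=
  Pos 1: 'e' vs 'u' !=
  Pos 2: 'a' vs 'r' !=
  Pos 3: 'r' vs 'y' !=
Hamming distance = 4


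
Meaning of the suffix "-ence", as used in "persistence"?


Suffix: -ence
Example: persistence = persist + -ence
Meaning = state of


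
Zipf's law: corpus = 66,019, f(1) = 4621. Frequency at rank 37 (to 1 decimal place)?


Zipf's law: f(r) = f(1) / r
f(1) = 4621
f(37) = 4621 / 37
= 124.9 occurrences


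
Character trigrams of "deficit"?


Word: "deficit" (length 7)
Number of trigrams = 7 - 3 + 1 = 5
  Position 0: "def"
  Position 1: "efi"
  Position 2: "fic"
  Position 3: "ici"
  Position 4: "cit"
Trigrams = "def", "efi", "fic", "ici", "cit"


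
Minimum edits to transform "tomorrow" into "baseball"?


Word 1: "tomorrow" (length 8)
Word 2: "baseball" (length 8)
One optimal edit sequence (insert/delete/substitute each cost 1):
  1. substitute 't' -> 'b'  (+1)
  2. substitute 'o' -> 'a'  (+1)
  3. substitute 'm' -> 's'  (+1)
  4. substitute 'o' -> 'e'  (+1)
  5. substitute 'r' -> 'b'  (+1)
  6. substitute 'r' -> 'a'  (+1)
  7. substitute 'o' -> 'l'  (+1)
  8. substitute 'w' -> 'l'  (+1)
Total edit operations: 8
Edit distance = 8


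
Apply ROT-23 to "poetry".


Word: "poetry"
Shift: 23
Each letter → (letter + shift) mod 26:
  'p' (15) + 23 = 12 → 'm'
  'o' (14) + 23 = 11 → 'l'
  'e' (4) + 23 = 1 → 'b'
  't' (19) + 23 = 16 → 'q'
  'r' (17) + 23 = 14 → 'o'
  'y' (24) + 23 = 21 → 'v'
Result = "mlbqov"


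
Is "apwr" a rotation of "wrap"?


Word: "wrap", Candidate: "apwr"
Method: check if candidate is substring of word+word
"wrapwrap" contains "apwr"? Yes
Is rotation = Yes


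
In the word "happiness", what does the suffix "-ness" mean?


Suffix: -ness
Example: happiness (happy + -ness, with a spelling change)
Meaning = state of being


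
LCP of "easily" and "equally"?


Word 1: "easily"
Word 2: "equally"
Comparing from start:
  Pos 0: 'e' == 'e'
  Pos 1: 'a' != 'q' (stop)
LCP = "e" (length 1)


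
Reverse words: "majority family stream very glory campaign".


Original: "majority family stream very glory campaign"
Words (1..n): majority | family | stream | very | glory | campaign
Reversed (n..1): campaign | glory | very | stream | family | majority
Result = "campaign glory very stream family majority"


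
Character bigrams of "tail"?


Word: "tail" (length 4)
Number of bigrams = 4 - 2 + 1 = 3
  Position 0: "ta"
  Position 1: "ai"
  Position 2: "il"
Bigrams = "ta", "ai", "il"


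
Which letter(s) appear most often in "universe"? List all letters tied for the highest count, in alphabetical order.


Word: "universe"
Letter counts:
  'e': 2
  'i': 1
  'n': 1
  'r': 1
  's': 1
  'u': 1
  'v': 1
Maximum count = 2
Most frequent = 'e' (2 times each)


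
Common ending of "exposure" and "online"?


Word 1: "exposure"
Word 2: "online"
Comparing from end:
  Pos -1: 'e' == 'e'
  Pos -2: 'r' != 'n' (stop)
LCS = "e" (length 1)


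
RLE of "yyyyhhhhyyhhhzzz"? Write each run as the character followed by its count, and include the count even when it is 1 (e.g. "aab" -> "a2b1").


String: "yyyyhhhhyyhhhzzz"
Scanning for consecutive runs:
  'y' x 4
  'h' x 4
  'y' x 2
  'h' x 3
  'z' x 3
RLE = "y4h4y2h3z3"


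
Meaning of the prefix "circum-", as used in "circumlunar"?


Prefix: circum-
Example: circumlunar (circum- + lunar)
Meaning = around


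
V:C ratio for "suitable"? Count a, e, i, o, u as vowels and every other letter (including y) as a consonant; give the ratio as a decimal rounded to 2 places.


Word: "suitable"
Vowels (a,e,i,o,u): 4
Consonants: 4
Ratio = 4/4
= 1.00


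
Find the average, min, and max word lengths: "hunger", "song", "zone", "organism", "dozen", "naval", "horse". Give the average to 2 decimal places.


Lengths: "hunger"=6, "song"=4, "zone"=4, "organism"=8, "dozen"=5, "naval"=5, "horse"=5
Sum = 37, Count = 7
Average = 37/7 = 5.29
= avg=5.29, min=4, max=8


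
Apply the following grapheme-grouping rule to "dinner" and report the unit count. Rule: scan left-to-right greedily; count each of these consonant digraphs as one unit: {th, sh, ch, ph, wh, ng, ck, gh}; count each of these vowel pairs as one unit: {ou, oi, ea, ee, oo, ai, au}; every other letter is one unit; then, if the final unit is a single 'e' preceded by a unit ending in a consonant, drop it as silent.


Word: "dinner" (6 letters)
Left-to-right scan:
  (1) 'd' (letter)
  (2) 'i' (letter)
  (3) 'n' (letter)
  (4) 'n' (letter)
  (5) 'e' (letter)
  (6) 'r' (letter)
Units from scan: 6
Sound units = 6 units
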